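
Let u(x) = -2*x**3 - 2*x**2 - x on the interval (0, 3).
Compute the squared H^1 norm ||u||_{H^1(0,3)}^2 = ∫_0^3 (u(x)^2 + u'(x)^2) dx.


||u||_{H^1}^2 = 199959/35

The H^1 norm (squared) on an interval (0, L) is
  ||u||_{H^1}^2 = ∫_0^L u(x)^2 dx + ∫_0^L u'(x)^2 dx.
Compute u'(x) = -6*x**2 - 4*x - 1.
Then u(x)^2 = 4*x**6 + 8*x**5 + 8*x**4 + 4*x**3 + x**2 and u'(x)^2 = 36*x**4 + 48*x**3 + 28*x**2 + 8*x + 1.
Integrate each monomial from 0 to 3 using ∫_0^3 c·x^n dx = c·3^(n+1)/(n+1):
  ∫_0^3 u(x)^2 dx = ∫_0^3 (4*x^6 + 8*x^5 + 8*x^4 + 4*x^3 + x^2) dx. Term by term:
    ∫_0^3 4*x^6 dx = 8748/7;  ∫_0^3 8*x^5 dx = 972;  ∫_0^3 8*x^4 dx = 1944/5;
    ∫_0^3 4*x^3 dx = 81;  ∫_0^3 x^2 dx = 9.
  Sum: 8748/7 + 972 + 1944/5 + 81 + 9 = 94518/35.
  ∫_0^3 u'(x)^2 dx = ∫_0^3 (36*x^4 + 48*x^3 + 28*x^2 + 8*x + 1) dx. Term by term:
    ∫_0^3 36*x^4 dx = 8748/5;  ∫_0^3 48*x^3 dx = 972;  ∫_0^3 28*x^2 dx = 252;
    ∫_0^3 8*x dx = 36;  ∫_0^3 1 dx = 3.
  Sum: 8748/5 + 972 + 252 + 36 + 3 = 15063/5.
Adding: ||u||_{H^1}^2 = 94518/35 + 15063/5 = 199959/35.


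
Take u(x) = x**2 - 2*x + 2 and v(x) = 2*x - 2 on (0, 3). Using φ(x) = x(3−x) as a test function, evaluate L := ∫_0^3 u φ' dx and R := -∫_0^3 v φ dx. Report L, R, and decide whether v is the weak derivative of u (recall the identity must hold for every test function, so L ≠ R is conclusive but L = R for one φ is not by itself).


LHS = -9/2, RHS = -9/2. Yes, v = u' weakly.

u(x) = x**2 - 2*x + 2, classical derivative u'(x) = 2*x - 2.
φ(x) = x(3−x), so φ'(x) = 3 - 2*x.
Note φ(0) = φ(3) = 0, so the boundary term u·φ vanishes.
LHS = ∫_0^3 u(x) φ'(x) dx = ∫_0^3 (-2*x^3 + 7*x^2 - 10*x + 6) dx. Term by term:
  ∫_0^3 -2*x^3 dx = -81/2;  ∫_0^3 7*x^2 dx = 63;  ∫_0^3 -10*x dx = -45;
  ∫_0^3 6 dx = 18.
Sum: -81/2 + 63 − 45 + 18 = -9/2.
So LHS = -9/2.
∫_0^3 v(x) φ(x) dx = ∫_0^3 (-2*x^3 + 8*x^2 - 6*x) dx. Term by term:
  ∫_0^3 -2*x^3 dx = -81/2;  ∫_0^3 8*x^2 dx = 72;  ∫_0^3 -6*x dx = -27.
Sum: -81/2 + 72 − 27 = 9/2.
So RHS = -∫_0^3 v(x) φ(x) dx = -9/2.
LHS = RHS, so the identity holds for this test φ.
Moreover u is smooth here and v(x) = u'(x) = 2*x - 2 pointwise, so the identity holds for every test function. Hence v is the weak derivative of u.


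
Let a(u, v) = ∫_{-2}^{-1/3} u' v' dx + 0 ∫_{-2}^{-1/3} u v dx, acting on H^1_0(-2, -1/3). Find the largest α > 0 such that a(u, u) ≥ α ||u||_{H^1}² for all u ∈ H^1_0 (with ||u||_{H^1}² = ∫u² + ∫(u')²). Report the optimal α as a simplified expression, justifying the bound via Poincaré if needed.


α = 9*π^2/(25 + 9*π^2)

Coercivity of a(·,·) on H^1_0(-2, -1/3) means a(u, u) ≥ α ||u||_{H^1}² for every u ∈ H^1_0.
The interval has length L = 5/3, and Poincaré/coercivity depend only on L. Here a(u, u) = ∫(u')² + (0)·∫u².
Here c = 0, so a(u,u) = ∫(u')² alone. The condition a(u,u) ≥ α||u||_{H^1}² reads (1−α)∫(u')² ≥ (α−c)∫u². Any admissible α is ≤ 1 (rapidly oscillating u have ∫u²/∫(u')² → 0), and α = 1 would force 0 ≥ (1−c)∫u², impossible since c < 1; so 1−α > 0. By the sharp Poincaré inequality on H^1_0 of an interval of length L, ∫(u')² ≥ (π/L)²∫u² with equality for the first sine mode sin(π(x−x₀)/L) (x₀ the left endpoint), so the inequality holds for all u iff (1−α)(π/L)² ≥ α − c, i.e. α ≤ ((π/L)² + c)/((π/L)² + 1) = (1 + c(L/π)²)/(1 + (L/π)²). (Direct route, valid since c ≤ 0: Poincaré gives c∫u² ≥ c(L/π)²∫(u')², so a(u,u) ≥ (1 + c(L/π)²)∫(u')², while ||u||_{H^1}² ≤ (1 + (L/π)²)∫(u')²; dividing yields the same α.) With (π/L)² = 9*π^2/25 and c = 0, the largest admissible constant is α = ((π/L)² + c)/((π/L)² + 1).
Simplifying, α = 9*π^2/(25 + 9*π^2).


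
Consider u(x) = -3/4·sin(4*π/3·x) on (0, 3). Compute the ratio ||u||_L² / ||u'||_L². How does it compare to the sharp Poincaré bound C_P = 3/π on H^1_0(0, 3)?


||u||_L² / ||u'||_L² = 3/(4*π) < C_P = 3/π.

u(x) = -3/4·sin(4*π/3·x), so u'(x) = -π*cos(4*π*x/3).
Writing u(x) = A·sin(kπx/L) with A = -3/4 and k = 4, use ∫_0^L sin²(kπx/L) dx = L/2 and ∫_0^L cos²(kπx/L) dx = L/2.
u² = 9/16·sin²(4*π/3·x) and (u')² = π^2·cos²(4*π/3·x), and each of sin², cos² integrates to L/2 = 3/2 over (0, 3).
∫_0^3 u² dx = 27/32, so ||u||_L² = 3*sqrt(6)/8.
∫_0^3 (u')² dx = 3*π^2/2, so ||u'||_L² = sqrt(6)*π/2.
Ratio ||u||_L² / ||u'||_L² = 3/(4*π).
Sharp Poincaré constant on H^1_0(0, 3) is C_P = L/π = 3/π, achieved by sin(π/3·x).
This is the k = 4 harmonic; the ratio L/(kπ) is strictly less than C_P = L/π, consistent with the sharp inequality ||u||_L² ≤ C_P ||u'||_L².


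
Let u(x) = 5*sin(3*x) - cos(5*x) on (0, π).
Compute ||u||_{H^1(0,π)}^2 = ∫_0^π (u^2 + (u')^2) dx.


||u||_{H^1(0,π)}^2 = 138*π

u'(x) = 5*sin(5*x) + 15*cos(3*x).
Expand u² and (u')² and integrate term by term on (0, π), using: for integers n ≥ 1, ∫_0^π sin²(nx) dx = ∫_0^π cos²(nx) dx = π/2; for n ≠ n', ∫_0^π sin(nx)sin(n'x) dx = ∫_0^π cos(nx)cos(n'x) dx = 0; and by product-to-sum, ∫_0^π sin(nx)cos(n'x) dx = ½∫_0^π [sin((n+n')x) + sin((n−n')x)] dx, which is 0 when n+n' is even and 2n/(n²−n'²) when n+n' is odd (it need not vanish on (0, π)).
  u² squared terms: (-1)²·∫cos(5x)² dx = 1·π/2 = π/2;  (5)²·∫sin(3x)² dx = 25·π/2 = 25*π/2.
  u² cross terms: 2·(-1)·(5)·∫cos(5x)·sin(3x) dx = -10·(0) = 0.
  So ∫_0^π u² dx = π/2 + 25*π/2 + 0 = 13*π.
  (u')² squared terms: (5)²·∫sin(5x)² dx = 25·π/2 = 25*π/2;  (15)²·∫cos(3x)² dx = 225·π/2 = 225*π/2.
  (u')² cross terms: 2·(5)·(15)·∫sin(5x)·cos(3x) dx = 150·(0) = 0.
  So ∫_0^π (u')² dx = 25*π/2 + 225*π/2 + 0 = 125*π.
||u||_{H^1}^2 = (13*π) + (125*π) = 138*π.


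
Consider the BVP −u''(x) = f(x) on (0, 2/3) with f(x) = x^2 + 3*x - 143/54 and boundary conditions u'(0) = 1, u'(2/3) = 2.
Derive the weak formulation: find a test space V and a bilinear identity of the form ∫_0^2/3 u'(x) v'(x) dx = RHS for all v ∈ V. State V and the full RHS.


V = H^1(0, 2/3) (v unrestricted at boundary; u is determined up to an additive constant); weak form: ∫_0^2/3 u'v' dx = ∫_0^2/3 (x^2 + 3*x - 143/54) v dx + 2·v(2/3) − v(0) for all v ∈ V.

Multiply both sides by a test function v and integrate from 0 to 2/3:
  ∫_0^2/3 −u''(x) v(x) dx = ∫_0^2/3 f(x) v(x) dx.
Integrate the LHS by parts once:
  ∫_0^2/3 −u'' v dx = −[u'(x) v(x)]_0^2/3 + ∫_0^2/3 u'(x) v'(x) dx.
Thus ∫_0^2/3 u'(x) v'(x) dx = ∫_0^2/3 f(x) v(x) dx + [u'(x) v(x)]_0^2/3.
Choose V so that boundary terms are either known or forced to vanish.
u has inhomogeneous Neumann u'(0) = 1, u'(2/3) = 2. [u' v]_0^2/3 = (2)·v(2/3) − (1)·v(0) = 2·v(2/3) − v(0). Take V = H^1(0, 2/3); boundary term becomes part of RHS.
Weak formulation: find u (satisfying any essential BC) such that ∫_0^2/3 u'(x) v'(x) dx = ∫_0^2/3 f v dx + 2·v(2/3) − v(0) for all v ∈ V (Neumann data are natural BCs: they enter the RHS as boundary terms).
Substituting f(x) = x^2 + 3*x - 143/54, the right-hand side is ∫_0^2/3 (x^2 + 3*x - 143/54) v dx + 2·v(2/3) − v(0).
Compatibility check (pure Neumann): taking v ≡ 1 ∈ V gives 0 = ∫_0^2/3 f dx + (2) − (1), i.e. ∫_0^2/3 f dx must equal u'(0) − u'(2/3) = -1. Indeed ∫_0^2/3 (x^2 + 3*x - 143/54) dx = -1, so the data are compatible. The solution is then unique only up to an additive constant (fix it e.g. by requiring ∫_0^2/3 u dx = 0).


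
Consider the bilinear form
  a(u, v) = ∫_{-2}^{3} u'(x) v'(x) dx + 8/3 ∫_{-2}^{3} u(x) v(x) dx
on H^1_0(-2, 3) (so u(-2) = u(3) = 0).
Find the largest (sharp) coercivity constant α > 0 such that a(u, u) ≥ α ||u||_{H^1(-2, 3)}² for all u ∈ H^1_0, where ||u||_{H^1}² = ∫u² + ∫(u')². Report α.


α = 1

Coercivity of a(·,·) on H^1_0(-2, 3) means a(u, u) ≥ α ||u||_{H^1}² for every u ∈ H^1_0.
The interval has length L = 5, and Poincaré/coercivity depend only on L. Here a(u, u) = ∫(u')² + (8/3)·∫u².
Here c = 8/3 ≥ 1, so a(u,u) = ∫(u')² + c∫u² ≥ ∫(u')² + ∫u² = ||u||_{H^1}², i.e. α = 1 works. No larger α is possible: a(u,u) ≥ α||u||_{H^1}² means (1−α)∫(u')² ≥ (α−c)∫u², and for the modes u_n = sin(nπ(x−x₀)/L) (x₀ the left endpoint) one has ∫u_n²/∫(u_n')² = (L/(nπ))² → 0, so a(u_n,u_n)/||u_n||_{H^1}² → 1. Hence the optimal constant is α = 1.
Therefore α = 1.


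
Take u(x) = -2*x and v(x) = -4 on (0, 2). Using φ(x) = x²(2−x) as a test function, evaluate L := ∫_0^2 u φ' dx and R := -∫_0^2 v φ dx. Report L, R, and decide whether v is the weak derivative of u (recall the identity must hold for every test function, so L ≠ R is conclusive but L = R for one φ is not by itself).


LHS = 8/3, RHS = 16/3. No, v is not the weak derivative of u.

u(x) = -2*x, classical derivative u'(x) = -2.
φ(x) = x²(2−x), so φ'(x) = x*(4 - 3*x).
Note φ(0) = φ(2) = 0, so the boundary term u·φ vanishes.
LHS = ∫_0^2 u(x) φ'(x) dx = ∫_0^2 (6*x^3 - 8*x^2) dx. Term by term:
  ∫_0^2 6*x^3 dx = 24;  ∫_0^2 -8*x^2 dx = -64/3.
Sum: 24 − 64/3 = 8/3.
So LHS = 8/3.
∫_0^2 v(x) φ(x) dx = ∫_0^2 (4*x^3 - 8*x^2) dx. Term by term:
  ∫_0^2 4*x^3 dx = 16;  ∫_0^2 -8*x^2 dx = -64/3.
Sum: 16 − 64/3 = -16/3.
So RHS = -∫_0^2 v(x) φ(x) dx = 16/3.
LHS − RHS = -8/3 ≠ 0, so the identity fails.
(For a valid weak derivative the identity must hold for EVERY test function, in particular this one. The failure shows v is NOT the weak derivative of u.)
Correct weak derivative would be u'(x) = -2.


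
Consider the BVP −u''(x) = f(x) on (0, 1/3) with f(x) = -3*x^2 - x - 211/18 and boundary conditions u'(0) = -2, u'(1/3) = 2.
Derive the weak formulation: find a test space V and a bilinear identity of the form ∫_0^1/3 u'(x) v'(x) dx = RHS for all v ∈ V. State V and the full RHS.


V = H^1(0, 1/3) (v unrestricted at boundary; u is determined up to an additive constant); weak form: ∫_0^1/3 u'v' dx = ∫_0^1/3 (-3*x^2 - x - 211/18) v dx + 2·v(1/3) + 2·v(0) for all v ∈ V.

Multiply both sides by a test function v and integrate from 0 to 1/3:
  ∫_0^1/3 −u''(x) v(x) dx = ∫_0^1/3 f(x) v(x) dx.
Integrate the LHS by parts once:
  ∫_0^1/3 −u'' v dx = −[u'(x) v(x)]_0^1/3 + ∫_0^1/3 u'(x) v'(x) dx.
Thus ∫_0^1/3 u'(x) v'(x) dx = ∫_0^1/3 f(x) v(x) dx + [u'(x) v(x)]_0^1/3.
Choose V so that boundary terms are either known or forced to vanish.
u has inhomogeneous Neumann u'(0) = -2, u'(1/3) = 2. [u' v]_0^1/3 = (2)·v(1/3) − (-2)·v(0) = 2·v(1/3) + 2·v(0). Take V = H^1(0, 1/3); boundary term becomes part of RHS.
Weak formulation: find u (satisfying any essential BC) such that ∫_0^1/3 u'(x) v'(x) dx = ∫_0^1/3 f v dx + 2·v(1/3) + 2·v(0) for all v ∈ V (Neumann data are natural BCs: they enter the RHS as boundary terms).
Substituting f(x) = -3*x^2 - x - 211/18, the right-hand side is ∫_0^1/3 (-3*x^2 - x - 211/18) v dx + 2·v(1/3) + 2·v(0).
Compatibility check (pure Neumann): taking v ≡ 1 ∈ V gives 0 = ∫_0^1/3 f dx + (2) − (-2), i.e. ∫_0^1/3 f dx must equal u'(0) − u'(1/3) = -4. Indeed ∫_0^1/3 (-3*x^2 - x - 211/18) dx = -4, so the data are compatible. The solution is then unique only up to an additive constant (fix it e.g. by requiring ∫_0^1/3 u dx = 0).


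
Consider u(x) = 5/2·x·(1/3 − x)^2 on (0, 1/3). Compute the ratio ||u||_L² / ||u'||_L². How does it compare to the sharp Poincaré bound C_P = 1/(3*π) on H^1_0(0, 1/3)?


||u||_L² / ||u'||_L² = sqrt(14)/42 < C_P = 1/(3*π).

u(x) = 5/2·x·(1/3 − x)^2, so u'(x) = 15*x^2/2 - 10*x/3 + 5/18.
u(x) = 5/2·x·(1/3 − x)^2 vanishes at x = 0 and x = 1/3, so u ∈ H^1_0(0, 1/3). Differentiate via the product rule and integrate the resulting polynomials term by term.
  ∫_0^1/3 u² dx = ∫_0^1/3 (25*x^6/4 - 25*x^5/3 + 25*x^4/6 - 25*x^3/27 + 25*x^2/324) dx. Term by term:
    ∫_0^1/3 25*x^6/4 dx = 25/61236;  ∫_0^1/3 -25*x^5/3 dx = -25/13122;  ∫_0^1/3 25*x^4/6 dx = 5/1458;
    ∫_0^1/3 -25*x^3/27 dx = -25/8748;  ∫_0^1/3 25*x^2/324 dx = 25/26244.
  Sum: 25/61236 − 25/13122 + 5/1458 − 25/8748 + 25/26244 = 5/183708.
  ∫_0^1/3 (u')² dx = ∫_0^1/3 (225*x^4/4 - 50*x^3 + 275*x^2/18 - 50*x/27 + 25/324) dx. Term by term:
    ∫_0^1/3 225*x^4/4 dx = 5/108;  ∫_0^1/3 -50*x^3 dx = -25/162;  ∫_0^1/3 275*x^2/18 dx = 275/1458;
    ∫_0^1/3 -50*x/27 dx = -25/243;  ∫_0^1/3 25/324 dx = 25/972.
  Sum: 5/108 − 25/162 + 275/1458 − 25/243 + 25/972 = 5/1458.
∫_0^1/3 u² dx = 5/183708, so ||u||_L² = sqrt(35)/1134.
∫_0^1/3 (u')² dx = 5/1458, so ||u'||_L² = sqrt(10)/54.
Ratio ||u||_L² / ||u'||_L² = sqrt(14)/42.
Sharp Poincaré constant on H^1_0(0, 1/3) is C_P = L/π = 1/(3*π), achieved by sin(3*π·x).
A polynomial bump cannot attain the sharp Poincaré constant (only the first sine eigenfunction does), so the ratio is strictly less than C_P, consistent with ||u||_L² ≤ C_P ||u'||_L².


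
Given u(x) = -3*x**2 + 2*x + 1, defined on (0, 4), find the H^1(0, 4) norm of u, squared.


||u||_{H^1}^2 = 24908/15

The H^1 norm (squared) on an interval (0, L) is
  ||u||_{H^1}^2 = ∫_0^L u(x)^2 dx + ∫_0^L u'(x)^2 dx.
Compute u'(x) = 2 - 6*x.
Then u(x)^2 = 9*x**4 - 12*x**3 - 2*x**2 + 4*x + 1 and u'(x)^2 = 36*x**2 - 24*x + 4.
Integrate each monomial from 0 to 4 using ∫_0^4 c·x^n dx = c·4^(n+1)/(n+1):
  ∫_0^4 u(x)^2 dx = ∫_0^4 (9*x^4 - 12*x^3 - 2*x^2 + 4*x + 1) dx. Term by term:
    ∫_0^4 9*x^4 dx = 9216/5;  ∫_0^4 -12*x^3 dx = -768;  ∫_0^4 -2*x^2 dx = -128/3;
    ∫_0^4 4*x dx = 32;  ∫_0^4 1 dx = 4.
  Sum: 9216/5 − 768 − 128/3 + 32 + 4 = 16028/15.
  ∫_0^4 u'(x)^2 dx = ∫_0^4 (36*x^2 - 24*x + 4) dx. Term by term:
    ∫_0^4 36*x^2 dx = 768;  ∫_0^4 -24*x dx = -192;  ∫_0^4 4 dx = 16.
  Sum: 768 − 192 + 16 = 592.
Adding: ||u||_{H^1}^2 = 16028/15 + 592 = 24908/15.


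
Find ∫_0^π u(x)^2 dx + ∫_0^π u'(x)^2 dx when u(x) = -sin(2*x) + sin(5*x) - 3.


||u||_{H^1(0,π)}^2 = -12/5 + 49*π/2

u'(x) = -2*cos(2*x) + 5*cos(5*x).
Expand u² and (u')² and integrate term by term on (0, π), using: for integers n ≥ 1, ∫_0^π sin²(nx) dx = ∫_0^π cos²(nx) dx = π/2; for n ≠ n', ∫_0^π sin(nx)sin(n'x) dx = ∫_0^π cos(nx)cos(n'x) dx = 0; and by product-to-sum, ∫_0^π sin(nx)cos(n'x) dx = ½∫_0^π [sin((n+n')x) + sin((n−n')x)] dx, which is 0 when n+n' is even and 2n/(n²−n'²) when n+n' is odd (it need not vanish on (0, π)). For the constant mode: ∫_0^π 1 dx = π, ∫_0^π cos(nx) dx = 0, ∫_0^π sin(nx) dx = (1−(−1)^n)/n.
  u² squared terms: (-3)²·∫1 dx = 9·π = 9*π;  (-1)²·∫sin(2x)² dx = 1·π/2 = π/2;  (1)²·∫sin(5x)² dx = 1·π/2 = π/2.
  u² cross terms: 2·(-3)·(-1)·∫1·sin(2x) dx = 6·(0) = 0;  2·(-3)·(1)·∫1·sin(5x) dx = -6·(2/5) = -12/5;  2·(-1)·(1)·∫sin(2x)·sin(5x) dx = -2·(0) = 0.
  So ∫_0^π u² dx = 9*π + π/2 + π/2 + 0 − 12/5 + 0 = -12/5 + 10*π.
  (u')² squared terms: (-2)²·∫cos(2x)² dx = 4·π/2 = 2*π;  (5)²·∫cos(5x)² dx = 25·π/2 = 25*π/2.
  (u')² cross terms: 2·(-2)·(5)·∫cos(2x)·cos(5x) dx = -20·(0) = 0.
  So ∫_0^π (u')² dx = 2*π + 25*π/2 + 0 = 29*π/2.
||u||_{H^1}^2 = (-12/5 + 10*π) + (29*π/2) = -12/5 + 49*π/2.


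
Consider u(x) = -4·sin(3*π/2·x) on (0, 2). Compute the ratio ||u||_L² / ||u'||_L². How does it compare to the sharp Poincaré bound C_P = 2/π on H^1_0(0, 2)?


||u||_L² / ||u'||_L² = 2/(3*π) < C_P = 2/π.

u(x) = -4·sin(3*π/2·x), so u'(x) = -6*π*cos(3*π*x/2).
Writing u(x) = A·sin(kπx/L) with A = -4 and k = 3, use ∫_0^L sin²(kπx/L) dx = L/2 and ∫_0^L cos²(kπx/L) dx = L/2.
u² = 16·sin²(3*π/2·x) and (u')² = 36*π^2·cos²(3*π/2·x), and each of sin², cos² integrates to L/2 = 1 over (0, 2).
∫_0^2 u² dx = 16, so ||u||_L² = 4.
∫_0^2 (u')² dx = 36*π^2, so ||u'||_L² = 6*π.
Ratio ||u||_L² / ||u'||_L² = 2/(3*π).
Sharp Poincaré constant on H^1_0(0, 2) is C_P = L/π = 2/π, achieved by sin(π/2·x).
This is the k = 3 harmonic; the ratio L/(kπ) is strictly less than C_P = L/π, consistent with the sharp inequality ||u||_L² ≤ C_P ||u'||_L².


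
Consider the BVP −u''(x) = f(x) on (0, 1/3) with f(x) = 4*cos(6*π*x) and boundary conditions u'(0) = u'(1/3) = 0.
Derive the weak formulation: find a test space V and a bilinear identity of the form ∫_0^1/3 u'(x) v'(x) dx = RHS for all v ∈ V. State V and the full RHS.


V = H^1(0, 1/3) (no boundary constraint on v; u is determined up to an additive constant); weak form: ∫_0^1/3 u'v' dx = ∫_0^1/3 (4*cos(6*π*x)) v dx for all v ∈ V.

Multiply both sides by a test function v and integrate from 0 to 1/3:
  ∫_0^1/3 −u''(x) v(x) dx = ∫_0^1/3 f(x) v(x) dx.
Integrate the LHS by parts once:
  ∫_0^1/3 −u'' v dx = −[u'(x) v(x)]_0^1/3 + ∫_0^1/3 u'(x) v'(x) dx.
Thus ∫_0^1/3 u'(x) v'(x) dx = ∫_0^1/3 f(x) v(x) dx + [u'(x) v(x)]_0^1/3.
Choose V so that boundary terms are either known or forced to vanish.
u has homogeneous Neumann: u'(0) = u'(1/3) = 0. So [u' v]_0^1/3 = 0·v(1/3) − 0·v(0) = 0 for any v; take V = H^1(0, 1/3).
Weak formulation: find u (satisfying any essential BC) such that ∫_0^1/3 u'(x) v'(x) dx = ∫_0^1/3 f v dx for all v ∈ V (homogeneous Neumann, so boundary terms vanish).
Substituting f(x) = 4*cos(6*π*x), the right-hand side is ∫_0^1/3 (4*cos(6*π*x)) v dx.
Compatibility check (pure Neumann): taking v ≡ 1 ∈ V gives 0 = ∫_0^1/3 f dx + (0) − (0), i.e. ∫_0^1/3 f dx must equal u'(0) − u'(1/3) = 0. Indeed ∫_0^1/3 (4*cos(6*π*x)) dx = 0, so the data are compatible. The solution is then unique only up to an additive constant (fix it e.g. by requiring ∫_0^1/3 u dx = 0).


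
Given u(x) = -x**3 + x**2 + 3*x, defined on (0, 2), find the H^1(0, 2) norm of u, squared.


||u||_{H^1}^2 = 2858/105

The H^1 norm (squared) on an interval (0, L) is
  ||u||_{H^1}^2 = ∫_0^L u(x)^2 dx + ∫_0^L u'(x)^2 dx.
Compute u'(x) = -3*x**2 + 2*x + 3.
Then u(x)^2 = x**6 - 2*x**5 - 5*x**4 + 6*x**3 + 9*x**2 and u'(x)^2 = 9*x**4 - 12*x**3 - 14*x**2 + 12*x + 9.
Integrate each monomial from 0 to 2 using ∫_0^2 c·x^n dx = c·2^(n+1)/(n+1):
  ∫_0^2 u(x)^2 dx = ∫_0^2 (x^6 - 2*x^5 - 5*x^4 + 6*x^3 + 9*x^2) dx. Term by term:
    ∫_0^2 x^6 dx = 128/7;  ∫_0^2 -2*x^5 dx = -64/3;  ∫_0^2 -5*x^4 dx = -32;
    ∫_0^2 6*x^3 dx = 24;  ∫_0^2 9*x^2 dx = 24.
  Sum: 128/7 − 64/3 − 32 + 24 + 24 = 272/21.
  ∫_0^2 u'(x)^2 dx = ∫_0^2 (9*x^4 - 12*x^3 - 14*x^2 + 12*x + 9) dx. Term by term:
    ∫_0^2 9*x^4 dx = 288/5;  ∫_0^2 -12*x^3 dx = -48;  ∫_0^2 -14*x^2 dx = -112/3;
    ∫_0^2 12*x dx = 24;  ∫_0^2 9 dx = 18.
  Sum: 288/5 − 48 − 112/3 + 24 + 18 = 214/15.
Adding: ||u||_{H^1}^2 = 272/21 + 214/15 = 2858/105.


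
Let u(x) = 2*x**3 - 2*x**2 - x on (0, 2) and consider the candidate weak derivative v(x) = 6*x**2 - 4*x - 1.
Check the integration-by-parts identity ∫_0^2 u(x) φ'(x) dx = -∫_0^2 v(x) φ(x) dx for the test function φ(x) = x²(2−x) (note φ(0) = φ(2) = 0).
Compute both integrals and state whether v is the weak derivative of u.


LHS = -76/15, RHS = -76/15. Yes, v = u' weakly.

u(x) = 2*x**3 - 2*x**2 - x, classical derivative u'(x) = 6*x**2 - 4*x - 1.
φ(x) = x²(2−x), so φ'(x) = x*(4 - 3*x).
Note φ(0) = φ(2) = 0, so the boundary term u·φ vanishes.
LHS = ∫_0^2 u(x) φ'(x) dx = ∫_0^2 (-6*x^5 + 14*x^4 - 5*x^3 - 4*x^2) dx. Term by term:
  ∫_0^2 -6*x^5 dx = -64;  ∫_0^2 14*x^4 dx = 448/5;  ∫_0^2 -5*x^3 dx = -20;
  ∫_0^2 -4*x^2 dx = -32/3.
Sum: -64 + 448/5 − 20 − 32/3 = -76/15.
So LHS = -76/15.
∫_0^2 v(x) φ(x) dx = ∫_0^2 (-6*x^5 + 16*x^4 - 7*x^3 - 2*x^2) dx. Term by term:
  ∫_0^2 -6*x^5 dx = -64;  ∫_0^2 16*x^4 dx = 512/5;  ∫_0^2 -7*x^3 dx = -28;
  ∫_0^2 -2*x^2 dx = -16/3.
Sum: -64 + 512/5 − 28 − 16/3 = 76/15.
So RHS = -∫_0^2 v(x) φ(x) dx = -76/15.
LHS = RHS, so the identity holds for this test φ.
Moreover u is smooth here and v(x) = u'(x) = 6*x**2 - 4*x - 1 pointwise, so the identity holds for every test function. Hence v is the weak derivative of u.


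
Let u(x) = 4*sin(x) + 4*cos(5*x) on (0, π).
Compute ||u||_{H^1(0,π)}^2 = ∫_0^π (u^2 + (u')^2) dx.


||u||_{H^1(0,π)}^2 = 224*π

u'(x) = -20*sin(5*x) + 4*cos(x).
Expand u² and (u')² and integrate term by term on (0, π), using: for integers n ≥ 1, ∫_0^π sin²(nx) dx = ∫_0^π cos²(nx) dx = π/2; for n ≠ n', ∫_0^π sin(nx)sin(n'x) dx = ∫_0^π cos(nx)cos(n'x) dx = 0; and by product-to-sum, ∫_0^π sin(nx)cos(n'x) dx = ½∫_0^π [sin((n+n')x) + sin((n−n')x)] dx, which is 0 when n+n' is even and 2n/(n²−n'²) when n+n' is odd (it need not vanish on (0, π)).
  u² squared terms: (4)²·∫cos(5x)² dx = 16·π/2 = 8*π;  (4)²·∫sin(x)² dx = 16·π/2 = 8*π.
  u² cross terms: 2·(4)·(4)·∫cos(5x)·sin(x) dx = 32·(0) = 0.
  So ∫_0^π u² dx = 8*π + 8*π + 0 = 16*π.
  (u')² squared terms: (-20)²·∫sin(5x)² dx = 400·π/2 = 200*π;  (4)²·∫cos(x)² dx = 16·π/2 = 8*π.
  (u')² cross terms: 2·(-20)·(4)·∫sin(5x)·cos(x) dx = -160·(0) = 0.
  So ∫_0^π (u')² dx = 200*π + 8*π + 0 = 208*π.
||u||_{H^1}^2 = (16*π) + (208*π) = 224*π.


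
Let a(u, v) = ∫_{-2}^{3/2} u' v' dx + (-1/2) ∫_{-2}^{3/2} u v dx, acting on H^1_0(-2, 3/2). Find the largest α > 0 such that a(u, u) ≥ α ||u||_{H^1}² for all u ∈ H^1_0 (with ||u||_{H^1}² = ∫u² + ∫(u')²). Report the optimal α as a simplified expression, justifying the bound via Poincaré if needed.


α = (-49 + 8*π^2)/(2*(4*π^2 + 49))

Coercivity of a(·,·) on H^1_0(-2, 3/2) means a(u, u) ≥ α ||u||_{H^1}² for every u ∈ H^1_0.
The interval has length L = 7/2, and Poincaré/coercivity depend only on L. Here a(u, u) = ∫(u')² + (-1/2)·∫u².
Here c = -1/2 < 0 with |c| < (π/L)² = 4*π^2/49, so coercivity still holds. The condition a(u,u) ≥ α||u||_{H^1}² reads (1−α)∫(u')² ≥ (α−c)∫u². Any admissible α is ≤ 1 (rapidly oscillating u have ∫u²/∫(u')² → 0), and α = 1 would force 0 ≥ (1−c)∫u², impossible since c < 1; so 1−α > 0. By the sharp Poincaré inequality on H^1_0 of an interval of length L, ∫(u')² ≥ (π/L)²∫u² with equality for the first sine mode sin(π(x−x₀)/L) (x₀ the left endpoint), so the inequality holds for all u iff (1−α)(π/L)² ≥ α − c, i.e. α ≤ ((π/L)² + c)/((π/L)² + 1) = (1 + c(L/π)²)/(1 + (L/π)²). (Direct route, valid since c ≤ 0: Poincaré gives c∫u² ≥ c(L/π)²∫(u')², so a(u,u) ≥ (1 + c(L/π)²)∫(u')², while ||u||_{H^1}² ≤ (1 + (L/π)²)∫(u')²; dividing yields the same α.) With (π/L)² = 4*π^2/49 and c = -1/2, the largest admissible constant is α = ((π/L)² + c)/((π/L)² + 1).
Simplifying, α = (-49 + 8*π^2)/(2*(4*π^2 + 49)).


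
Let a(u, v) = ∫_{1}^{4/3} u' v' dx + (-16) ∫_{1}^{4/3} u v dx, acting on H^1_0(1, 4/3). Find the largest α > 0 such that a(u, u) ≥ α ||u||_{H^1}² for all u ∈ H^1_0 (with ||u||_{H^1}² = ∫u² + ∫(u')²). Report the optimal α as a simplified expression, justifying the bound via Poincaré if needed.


α = (-16 + 9*π^2)/(1 + 9*π^2)

Coercivity of a(·,·) on H^1_0(1, 4/3) means a(u, u) ≥ α ||u||_{H^1}² for every u ∈ H^1_0.
The interval has length L = 1/3, and Poincaré/coercivity depend only on L. Here a(u, u) = ∫(u')² + (-16)·∫u².
Here c = -16 < 0 with |c| < (π/L)² = 9*π^2, so coercivity still holds. The condition a(u,u) ≥ α||u||_{H^1}² reads (1−α)∫(u')² ≥ (α−c)∫u². Any admissible α is ≤ 1 (rapidly oscillating u have ∫u²/∫(u')² → 0), and α = 1 would force 0 ≥ (1−c)∫u², impossible since c < 1; so 1−α > 0. By the sharp Poincaré inequality on H^1_0 of an interval of length L, ∫(u')² ≥ (π/L)²∫u² with equality for the first sine mode sin(π(x−x₀)/L) (x₀ the left endpoint), so the inequality holds for all u iff (1−α)(π/L)² ≥ α − c, i.e. α ≤ ((π/L)² + c)/((π/L)² + 1) = (1 + c(L/π)²)/(1 + (L/π)²). (Direct route, valid since c ≤ 0: Poincaré gives c∫u² ≥ c(L/π)²∫(u')², so a(u,u) ≥ (1 + c(L/π)²)∫(u')², while ||u||_{H^1}² ≤ (1 + (L/π)²)∫(u')²; dividing yields the same α.) With (π/L)² = 9*π^2 and c = -16, the largest admissible constant is α = ((π/L)² + c)/((π/L)² + 1).
Simplifying, α = (-16 + 9*π^2)/(1 + 9*π^2).


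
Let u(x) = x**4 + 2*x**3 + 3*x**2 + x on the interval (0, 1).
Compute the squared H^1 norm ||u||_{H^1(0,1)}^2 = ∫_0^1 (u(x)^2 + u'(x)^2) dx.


||u||_{H^1}^2 = 24851/315

The H^1 norm (squared) on an interval (0, L) is
  ||u||_{H^1}^2 = ∫_0^L u(x)^2 dx + ∫_0^L u'(x)^2 dx.
Compute u'(x) = 4*x**3 + 6*x**2 + 6*x + 1.
Then u(x)^2 = x**8 + 4*x**7 + 10*x**6 + 14*x**5 + 13*x**4 + 6*x**3 + x**2 and u'(x)^2 = 16*x**6 + 48*x**5 + 84*x**4 + 80*x**3 + 48*x**2 + 12*x + 1.
Integrate each monomial from 0 to 1 using ∫_0^1 c·x^n dx = c·1^(n+1)/(n+1):
  ∫_0^1 u(x)^2 dx = ∫_0^1 (x^8 + 4*x^7 + 10*x^6 + 14*x^5 + 13*x^4 + 6*x^3 + x^2) dx. Term by term:
    ∫_0^1 x^8 dx = 1/9;  ∫_0^1 4*x^7 dx = 1/2;  ∫_0^1 10*x^6 dx = 10/7;
    ∫_0^1 14*x^5 dx = 7/3;  ∫_0^1 13*x^4 dx = 13/5;  ∫_0^1 6*x^3 dx = 3/2;
    ∫_0^1 x^2 dx = 1/3.
  Sum: 1/9 + 1/2 + 10/7 + 7/3 + 13/5 + 3/2 + 1/3 = 2774/315.
  ∫_0^1 u'(x)^2 dx = ∫_0^1 (16*x^6 + 48*x^5 + 84*x^4 + 80*x^3 + 48*x^2 + 12*x + 1) dx. Term by term:
    ∫_0^1 16*x^6 dx = 16/7;  ∫_0^1 48*x^5 dx = 8;  ∫_0^1 84*x^4 dx = 84/5;
    ∫_0^1 80*x^3 dx = 20;  ∫_0^1 48*x^2 dx = 16;  ∫_0^1 12*x dx = 6;
    ∫_0^1 1 dx = 1.
  Sum: 16/7 + 8 + 84/5 + 20 + 16 + 6 + 1 = 2453/35.
Adding: ||u||_{H^1}^2 = 2774/315 + 2453/35 = 24851/315.


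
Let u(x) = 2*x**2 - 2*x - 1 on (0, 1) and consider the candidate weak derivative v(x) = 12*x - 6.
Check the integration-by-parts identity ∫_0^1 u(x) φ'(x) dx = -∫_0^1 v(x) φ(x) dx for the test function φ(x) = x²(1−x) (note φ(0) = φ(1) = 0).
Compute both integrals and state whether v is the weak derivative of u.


LHS = -1/30, RHS = -1/10. No, v is not the weak derivative of u.

u(x) = 2*x**2 - 2*x - 1, classical derivative u'(x) = 4*x - 2.
φ(x) = x²(1−x), so φ'(x) = x*(2 - 3*x).
Note φ(0) = φ(1) = 0, so the boundary term u·φ vanishes.
LHS = ∫_0^1 u(x) φ'(x) dx = ∫_0^1 (-6*x^4 + 10*x^3 - x^2 - 2*x) dx. Term by term:
  ∫_0^1 -6*x^4 dx = -6/5;  ∫_0^1 10*x^3 dx = 5/2;  ∫_0^1 -x^2 dx = -1/3;
  ∫_0^1 -2*x dx = -1.
Sum: -6/5 + 5/2 − 1/3 − 1 = -1/30.
So LHS = -1/30.
∫_0^1 v(x) φ(x) dx = ∫_0^1 (-12*x^4 + 18*x^3 - 6*x^2) dx. Term by term:
  ∫_0^1 -12*x^4 dx = -12/5;  ∫_0^1 18*x^3 dx = 9/2;  ∫_0^1 -6*x^2 dx = -2.
Sum: -12/5 + 9/2 − 2 = 1/10.
So RHS = -∫_0^1 v(x) φ(x) dx = -1/10.
LHS − RHS = 1/15 ≠ 0, so the identity fails.
(For a valid weak derivative the identity must hold for EVERY test function, in particular this one. The failure shows v is NOT the weak derivative of u.)
Correct weak derivative would be u'(x) = 4*x - 2.


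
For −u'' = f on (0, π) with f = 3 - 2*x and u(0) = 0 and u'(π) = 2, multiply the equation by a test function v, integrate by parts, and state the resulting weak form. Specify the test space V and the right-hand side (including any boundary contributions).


V = {v ∈ H^1(0, π) : v(0) = 0} (test functions vanish at x = 0 where u is specified); weak form: ∫_0^π u'v' dx = ∫_0^π (3 - 2*x) v dx + 2·v(π) for all v ∈ V.

Multiply both sides by a test function v and integrate from 0 to π:
  ∫_0^π −u''(x) v(x) dx = ∫_0^π f(x) v(x) dx.
Integrate the LHS by parts once:
  ∫_0^π −u'' v dx = −[u'(x) v(x)]_0^π + ∫_0^π u'(x) v'(x) dx.
Thus ∫_0^π u'(x) v'(x) dx = ∫_0^π f(x) v(x) dx + [u'(x) v(x)]_0^π.
Choose V so that boundary terms are either known or forced to vanish.
Mixed BC: u(0) = 0 (Dirichlet) and u'(π) = 2 (Neumann). Define V = {v ∈ H^1(0, π) : v(0) = 0}. Then [u' v]_0^π = u'(π)·v(π) − u'(0)·0 = 2·v(π).
Weak formulation: find u (satisfying any essential BC) such that ∫_0^π u'(x) v'(x) dx = ∫_0^π f v dx + 2·v(π) for all v ∈ V (Dirichlet at 0 absorbed into V; Neumann datum at x = π contributes the boundary term).
Substituting f(x) = 3 - 2*x, the right-hand side is ∫_0^π (3 - 2*x) v dx + 2·v(π).


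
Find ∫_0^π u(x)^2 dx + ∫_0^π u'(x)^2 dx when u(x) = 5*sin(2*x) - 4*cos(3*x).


||u||_{H^1(0,π)}^2 = 320 + 285*π/2

u'(x) = 12*sin(3*x) + 10*cos(2*x).
Expand u² and (u')² and integrate term by term on (0, π), using: for integers n ≥ 1, ∫_0^π sin²(nx) dx = ∫_0^π cos²(nx) dx = π/2; for n ≠ n', ∫_0^π sin(nx)sin(n'x) dx = ∫_0^π cos(nx)cos(n'x) dx = 0; and by product-to-sum, ∫_0^π sin(nx)cos(n'x) dx = ½∫_0^π [sin((n+n')x) + sin((n−n')x)] dx, which is 0 when n+n' is even and 2n/(n²−n'²) when n+n' is odd (it need not vanish on (0, π)).
  u² squared terms: (-4)²·∫cos(3x)² dx = 16·π/2 = 8*π;  (5)²·∫sin(2x)² dx = 25·π/2 = 25*π/2.
  u² cross terms: 2·(-4)·(5)·∫cos(3x)·sin(2x) dx = -40·(-4/5) = 32.
  So ∫_0^π u² dx = 8*π + 25*π/2 + 32 = 32 + 41*π/2.
  (u')² squared terms: (10)²·∫cos(2x)² dx = 100·π/2 = 50*π;  (12)²·∫sin(3x)² dx = 144·π/2 = 72*π.
  (u')² cross terms: 2·(10)·(12)·∫cos(2x)·sin(3x) dx = 240·(6/5) = 288.
  So ∫_0^π (u')² dx = 50*π + 72*π + 288 = 288 + 122*π.
||u||_{H^1}^2 = (32 + 41*π/2) + (288 + 122*π) = 320 + 285*π/2.


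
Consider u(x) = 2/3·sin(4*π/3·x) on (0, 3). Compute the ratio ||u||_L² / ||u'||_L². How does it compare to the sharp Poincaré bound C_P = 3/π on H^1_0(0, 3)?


||u||_L² / ||u'||_L² = 3/(4*π) < C_P = 3/π.

u(x) = 2/3·sin(4*π/3·x), so u'(x) = 8*π*cos(4*π*x/3)/9.
Writing u(x) = A·sin(kπx/L) with A = 2/3 and k = 4, use ∫_0^L sin²(kπx/L) dx = L/2 and ∫_0^L cos²(kπx/L) dx = L/2.
u² = 4/9·sin²(4*π/3·x) and (u')² = 64*π^2/81·cos²(4*π/3·x), and each of sin², cos² integrates to L/2 = 3/2 over (0, 3).
∫_0^3 u² dx = 2/3, so ||u||_L² = sqrt(6)/3.
∫_0^3 (u')² dx = 32*π^2/27, so ||u'||_L² = 4*sqrt(6)*π/9.
Ratio ||u||_L² / ||u'||_L² = 3/(4*π).
Sharp Poincaré constant on H^1_0(0, 3) is C_P = L/π = 3/π, achieved by sin(π/3·x).
This is the k = 4 harmonic; the ratio L/(kπ) is strictly less than C_P = L/π, consistent with the sharp inequality ||u||_L² ≤ C_P ||u'||_L².


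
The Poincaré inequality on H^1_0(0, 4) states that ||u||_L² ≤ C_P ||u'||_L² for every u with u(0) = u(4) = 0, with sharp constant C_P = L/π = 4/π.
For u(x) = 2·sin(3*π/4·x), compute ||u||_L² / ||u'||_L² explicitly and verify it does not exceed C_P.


||u||_L² / ||u'||_L² = 4/(3*π) < C_P = 4/π.

u(x) = 2·sin(3*π/4·x), so u'(x) = 3*π*cos(3*π*x/4)/2.
Writing u(x) = A·sin(kπx/L) with A = 2 and k = 3, use ∫_0^L sin²(kπx/L) dx = L/2 and ∫_0^L cos²(kπx/L) dx = L/2.
u² = 4·sin²(3*π/4·x) and (u')² = 9*π^2/4·cos²(3*π/4·x), and each of sin², cos² integrates to L/2 = 2 over (0, 4).
∫_0^4 u² dx = 8, so ||u||_L² = 2*sqrt(2).
∫_0^4 (u')² dx = 9*π^2/2, so ||u'||_L² = 3*sqrt(2)*π/2.
Ratio ||u||_L² / ||u'||_L² = 4/(3*π).
Sharp Poincaré constant on H^1_0(0, 4) is C_P = L/π = 4/π, achieved by sin(π/4·x).
This is the k = 3 harmonic; the ratio L/(kπ) is strictly less than C_P = L/π, consistent with the sharp inequality ||u||_L² ≤ C_P ||u'||_L².


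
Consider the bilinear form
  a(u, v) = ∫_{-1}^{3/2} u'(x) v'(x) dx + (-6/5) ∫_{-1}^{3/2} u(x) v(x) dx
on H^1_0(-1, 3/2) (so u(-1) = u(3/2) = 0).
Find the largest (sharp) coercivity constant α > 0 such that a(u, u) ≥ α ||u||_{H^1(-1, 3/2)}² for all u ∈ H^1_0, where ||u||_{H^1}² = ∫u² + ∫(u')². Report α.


α = 2*(-15 + 2*π^2)/(25 + 4*π^2)

Coercivity of a(·,·) on H^1_0(-1, 3/2) means a(u, u) ≥ α ||u||_{H^1}² for every u ∈ H^1_0.
The interval has length L = 5/2, and Poincaré/coercivity depend only on L. Here a(u, u) = ∫(u')² + (-6/5)·∫u².
Here c = -6/5 < 0 with |c| < (π/L)² = 4*π^2/25, so coercivity still holds. The condition a(u,u) ≥ α||u||_{H^1}² reads (1−α)∫(u')² ≥ (α−c)∫u². Any admissible α is ≤ 1 (rapidly oscillating u have ∫u²/∫(u')² → 0), and α = 1 would force 0 ≥ (1−c)∫u², impossible since c < 1; so 1−α > 0. By the sharp Poincaré inequality on H^1_0 of an interval of length L, ∫(u')² ≥ (π/L)²∫u² with equality for the first sine mode sin(π(x−x₀)/L) (x₀ the left endpoint), so the inequality holds for all u iff (1−α)(π/L)² ≥ α − c, i.e. α ≤ ((π/L)² + c)/((π/L)² + 1) = (1 + c(L/π)²)/(1 + (L/π)²). (Direct route, valid since c ≤ 0: Poincaré gives c∫u² ≥ c(L/π)²∫(u')², so a(u,u) ≥ (1 + c(L/π)²)∫(u')², while ||u||_{H^1}² ≤ (1 + (L/π)²)∫(u')²; dividing yields the same α.) With (π/L)² = 4*π^2/25 and c = -6/5, the largest admissible constant is α = ((π/L)² + c)/((π/L)² + 1).
Simplifying, α = 2*(-15 + 2*π^2)/(25 + 4*π^2).


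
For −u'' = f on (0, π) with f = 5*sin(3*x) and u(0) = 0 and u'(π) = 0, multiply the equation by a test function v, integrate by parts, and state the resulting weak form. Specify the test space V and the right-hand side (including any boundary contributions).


V = {v ∈ H^1(0, π) : v(0) = 0} (test functions vanish at x = 0 where u is specified); weak form: ∫_0^π u'v' dx = ∫_0^π (5*sin(3*x)) v dx for all v ∈ V.

Multiply both sides by a test function v and integrate from 0 to π:
  ∫_0^π −u''(x) v(x) dx = ∫_0^π f(x) v(x) dx.
Integrate the LHS by parts once:
  ∫_0^π −u'' v dx = −[u'(x) v(x)]_0^π + ∫_0^π u'(x) v'(x) dx.
Thus ∫_0^π u'(x) v'(x) dx = ∫_0^π f(x) v(x) dx + [u'(x) v(x)]_0^π.
Choose V so that boundary terms are either known or forced to vanish.
Mixed BC: u(0) = 0 (Dirichlet) and u'(π) = 0 (Neumann). Define V = {v ∈ H^1(0, π) : v(0) = 0}. Then [u' v]_0^π = u'(π)·v(π) − u'(0)·0 = 0.
Weak formulation: find u (satisfying any essential BC) such that ∫_0^π u'(x) v'(x) dx = ∫_0^π f v dx for all v ∈ V (Dirichlet at 0 absorbed into V; the Neumann datum at x = π is zero, so no boundary term remains).
Substituting f(x) = 5*sin(3*x), the right-hand side is ∫_0^π (5*sin(3*x)) v dx.


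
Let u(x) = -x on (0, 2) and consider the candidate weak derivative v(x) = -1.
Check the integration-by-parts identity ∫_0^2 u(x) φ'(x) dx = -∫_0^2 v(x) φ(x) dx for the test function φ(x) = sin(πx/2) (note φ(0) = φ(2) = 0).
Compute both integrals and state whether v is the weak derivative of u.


LHS = 4/π, RHS = 4/π. Yes, v = u' weakly.

u(x) = -x, classical derivative u'(x) = -1.
φ(x) = sin(πx/2), so φ'(x) = π*cos(π*x/2)/2.
Note φ(0) = φ(2) = 0, so the boundary term u·φ vanishes.
LHS = ∫_0^2 u(x) φ'(x) dx = ∫_0^2 (-π*x*cos(π*x/2)/2) dx. Term by term:
  ∫_0^2 -π*x*cos(π*x/2)/2 dx = 4/π.
So LHS = 4/π.
∫_0^2 v(x) φ(x) dx = ∫_0^2 (-sin(π*x/2)) dx. Term by term:
  ∫_0^2 -sin(π*x/2) dx = -4/π.
So RHS = -∫_0^2 v(x) φ(x) dx = 4/π.
LHS = RHS, so the identity holds for this test φ.
Moreover u is smooth here and v(x) = u'(x) = -1 pointwise, so the identity holds for every test function. Hence v is the weak derivative of u.


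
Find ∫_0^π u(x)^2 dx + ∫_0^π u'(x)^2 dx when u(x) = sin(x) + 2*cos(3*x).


||u||_{H^1(0,π)}^2 = 21*π

u'(x) = -6*sin(3*x) + cos(x).
Expand u² and (u')² and integrate term by term on (0, π), using: for integers n ≥ 1, ∫_0^π sin²(nx) dx = ∫_0^π cos²(nx) dx = π/2; for n ≠ n', ∫_0^π sin(nx)sin(n'x) dx = ∫_0^π cos(nx)cos(n'x) dx = 0; and by product-to-sum, ∫_0^π sin(nx)cos(n'x) dx = ½∫_0^π [sin((n+n')x) + sin((n−n')x)] dx, which is 0 when n+n' is even and 2n/(n²−n'²) when n+n' is odd (it need not vanish on (0, π)).
  u² squared terms: (2)²·∫cos(3x)² dx = 4·π/2 = 2*π;  (1)²·∫sin(x)² dx = 1·π/2 = π/2.
  u² cross terms: 2·(2)·(1)·∫cos(3x)·sin(x) dx = 4·(0) = 0.
  So ∫_0^π u² dx = 2*π + π/2 + 0 = 5*π/2.
  (u')² squared terms: (-6)²·∫sin(3x)² dx = 36·π/2 = 18*π;  (1)²·∫cos(x)² dx = 1·π/2 = π/2.
  (u')² cross terms: 2·(-6)·(1)·∫sin(3x)·cos(x) dx = -12·(0) = 0.
  So ∫_0^π (u')² dx = 18*π + π/2 + 0 = 37*π/2.
||u||_{H^1}^2 = (5*π/2) + (37*π/2) = 21*π.


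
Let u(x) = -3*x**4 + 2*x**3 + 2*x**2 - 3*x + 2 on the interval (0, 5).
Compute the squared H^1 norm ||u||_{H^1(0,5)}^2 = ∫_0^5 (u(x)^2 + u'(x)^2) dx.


||u||_{H^1}^2 = 106905455/42

The H^1 norm (squared) on an interval (0, L) is
  ||u||_{H^1}^2 = ∫_0^L u(x)^2 dx + ∫_0^L u'(x)^2 dx.
Compute u'(x) = -12*x**3 + 6*x**2 + 4*x - 3.
Then u(x)^2 = 9*x**8 - 12*x**7 - 8*x**6 + 26*x**5 - 20*x**4 - 4*x**3 + 17*x**2 - 12*x + 4 and u'(x)^2 = 144*x**6 - 144*x**5 - 60*x**4 + 120*x**3 - 20*x**2 - 24*x + 9.
Integrate each monomial from 0 to 5 using ∫_0^5 c·x^n dx = c·5^(n+1)/(n+1):
  ∫_0^5 u(x)^2 dx = ∫_0^5 (9*x^8 - 12*x^7 - 8*x^6 + 26*x^5 - 20*x^4 - 4*x^3 + 17*x^2 - 12*x + 4) dx. Term by term:
    ∫_0^5 9*x^8 dx = 1953125;  ∫_0^5 -12*x^7 dx = -1171875/2;  ∫_0^5 -8*x^6 dx = -625000/7;
    ∫_0^5 26*x^5 dx = 203125/3;  ∫_0^5 -20*x^4 dx = -12500;  ∫_0^5 -4*x^3 dx = -625;
    ∫_0^5 17*x^2 dx = 2125/3;  ∫_0^5 -12*x dx = -150;  ∫_0^5 4 dx = 20.
  Sum: 1953125 − 1171875/2 − 625000/7 + 203125/3 − 12500 − 625 + 2125/3 − 150 + 20 = 55988665/42.
  ∫_0^5 u'(x)^2 dx = ∫_0^5 (144*x^6 - 144*x^5 - 60*x^4 + 120*x^3 - 20*x^2 - 24*x + 9) dx. Term by term:
    ∫_0^5 144*x^6 dx = 11250000/7;  ∫_0^5 -144*x^5 dx = -375000;  ∫_0^5 -60*x^4 dx = -37500;
    ∫_0^5 120*x^3 dx = 18750;  ∫_0^5 -20*x^2 dx = -2500/3;  ∫_0^5 -24*x dx = -300;
    ∫_0^5 9 dx = 45.
  Sum: 11250000/7 − 375000 − 37500 + 18750 − 2500/3 − 300 + 45 = 25458395/21.
Adding: ||u||_{H^1}^2 = 55988665/42 + 25458395/21 = 106905455/42.


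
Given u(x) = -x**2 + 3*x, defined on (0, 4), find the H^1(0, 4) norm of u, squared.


||u||_{H^1}^2 = 572/15

The H^1 norm (squared) on an interval (0, L) is
  ||u||_{H^1}^2 = ∫_0^L u(x)^2 dx + ∫_0^L u'(x)^2 dx.
Compute u'(x) = 3 - 2*x.
Then u(x)^2 = x**4 - 6*x**3 + 9*x**2 and u'(x)^2 = 4*x**2 - 12*x + 9.
Integrate each monomial from 0 to 4 using ∫_0^4 c·x^n dx = c·4^(n+1)/(n+1):
  ∫_0^4 u(x)^2 dx = ∫_0^4 (x^4 - 6*x^3 + 9*x^2) dx. Term by term:
    ∫_0^4 x^4 dx = 1024/5;  ∫_0^4 -6*x^3 dx = -384;  ∫_0^4 9*x^2 dx = 192.
  Sum: 1024/5 − 384 + 192 = 64/5.
  ∫_0^4 u'(x)^2 dx = ∫_0^4 (4*x^2 - 12*x + 9) dx. Term by term:
    ∫_0^4 4*x^2 dx = 256/3;  ∫_0^4 -12*x dx = -96;  ∫_0^4 9 dx = 36.
  Sum: 256/3 − 96 + 36 = 76/3.
Adding: ||u||_{H^1}^2 = 64/5 + 76/3 = 572/15.


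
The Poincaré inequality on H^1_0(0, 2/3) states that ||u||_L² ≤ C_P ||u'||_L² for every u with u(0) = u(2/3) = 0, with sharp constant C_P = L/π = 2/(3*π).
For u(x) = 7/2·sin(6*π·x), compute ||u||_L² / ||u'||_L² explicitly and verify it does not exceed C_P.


||u||_L² / ||u'||_L² = 1/(6*π) < C_P = 2/(3*π).

u(x) = 7/2·sin(6*π·x), so u'(x) = 21*π*cos(6*π*x).
Writing u(x) = A·sin(kπx/L) with A = 7/2 and k = 4, use ∫_0^L sin²(kπx/L) dx = L/2 and ∫_0^L cos²(kπx/L) dx = L/2.
u² = 49/4·sin²(6*π·x) and (u')² = 441*π^2·cos²(6*π·x), and each of sin², cos² integrates to L/2 = 1/3 over (0, 2/3).
∫_0^2/3 u² dx = 49/12, so ||u||_L² = 7*sqrt(3)/6.
∫_0^2/3 (u')² dx = 147*π^2, so ||u'||_L² = 7*sqrt(3)*π.
Ratio ||u||_L² / ||u'||_L² = 1/(6*π).
Sharp Poincaré constant on H^1_0(0, 2/3) is C_P = L/π = 2/(3*π), achieved by sin(3*π/2·x).
This is the k = 4 harmonic; the ratio L/(kπ) is strictly less than C_P = L/π, consistent with the sharp inequality ||u||_L² ≤ C_P ||u'||_L².


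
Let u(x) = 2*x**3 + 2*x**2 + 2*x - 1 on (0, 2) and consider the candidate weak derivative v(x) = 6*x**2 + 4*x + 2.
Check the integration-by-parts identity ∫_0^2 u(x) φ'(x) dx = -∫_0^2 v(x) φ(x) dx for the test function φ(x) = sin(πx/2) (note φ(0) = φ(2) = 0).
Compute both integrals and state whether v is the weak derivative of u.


LHS = -72/π + 192/π^3, RHS = -72/π + 192/π^3. Yes, v = u' weakly.

u(x) = 2*x**3 + 2*x**2 + 2*x - 1, classical derivative u'(x) = 6*x**2 + 4*x + 2.
φ(x) = sin(πx/2), so φ'(x) = π*cos(π*x/2)/2.
Note φ(0) = φ(2) = 0, so the boundary term u·φ vanishes.
LHS = ∫_0^2 u(x) φ'(x) dx = ∫_0^2 (π*x^3*cos(π*x/2) + π*x^2*cos(π*x/2) + π*x*cos(π*x/2) - π*cos(π*x/2)/2) dx. Term by term:
  ∫_0^2 -π*cos(π*x/2)/2 dx = 0;  ∫_0^2 π*x*cos(π*x/2) dx = -8/π;  ∫_0^2 π*x^2*cos(π*x/2) dx = -16/π;
  ∫_0^2 π*x^3*cos(π*x/2) dx = -48/π + 192/π^3.
Sum: 0 − 8/π − 16/π + -48/π + 192/π^3 = -72/π + 192/π^3.
So LHS = -72/π + 192/π^3.
∫_0^2 v(x) φ(x) dx = ∫_0^2 (6*x^2*sin(π*x/2) + 4*x*sin(π*x/2) + 2*sin(π*x/2)) dx. Term by term:
  ∫_0^2 2*sin(π*x/2) dx = 8/π;  ∫_0^2 4*x*sin(π*x/2) dx = 16/π;  ∫_0^2 6*x^2*sin(π*x/2) dx = -192/π^3 + 48/π.
Sum: 8/π + 16/π + -192/π^3 + 48/π = -192/π^3 + 72/π.
So RHS = -∫_0^2 v(x) φ(x) dx = -72/π + 192/π^3.
LHS = RHS, so the identity holds for this test φ.
Moreover u is smooth here and v(x) = u'(x) = 6*x**2 + 4*x + 2 pointwise, so the identity holds for every test function. Hence v is the weak derivative of u.
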